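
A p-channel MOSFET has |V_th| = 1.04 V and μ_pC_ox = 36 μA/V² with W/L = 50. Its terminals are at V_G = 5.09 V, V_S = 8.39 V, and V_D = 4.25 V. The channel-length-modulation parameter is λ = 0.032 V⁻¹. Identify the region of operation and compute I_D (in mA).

V_SG = V_S − V_G = 8.39 − 5.09 = 3.3 V; V_SD = V_S − V_D = 8.39 − 4.25 = 4.14 V.
k_p = μ_pC_ox · (W/L) = 1.8 mA/V².
V_ov = V_SG − |V_th| = 3.3 − 1.04 = 2.26 V.
Since V_SD = 4.14 V ≥ V_ov = 2.26 V, the device is in saturation.
I_D = ½ k_p V_ov² (1 + λ V_SD) = 0.5 × 1.8 × 2.26² × (1 + 0.032 × 4.14) = 5.21 mA.

Saturation; I_D = 5.21 mA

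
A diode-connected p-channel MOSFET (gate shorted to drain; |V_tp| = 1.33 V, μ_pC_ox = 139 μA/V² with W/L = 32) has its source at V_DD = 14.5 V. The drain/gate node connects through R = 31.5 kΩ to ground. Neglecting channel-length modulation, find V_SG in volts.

V_SG = 1.76 V

With gate tied to drain, V_SG = V_SD ≥ V_SG − |V_tp|, so the device is in saturation.
k_p = μ_pC_ox · (W/L) = 4.448 mA/V².
KCL at the drain: ½ k_p (V_SG − |V_tp|)² = (V_DD − V_SG)/R.
Let x = V_SG − 1.33. Then 70.1 x² + x − 13.17 = 0, giving x = 0.427 V (positive root), so V_SG = 1.76 V.
I_D = (V_DD − V_SG)/R = (14.5 − 1.76) / 31.5 = 0.405 mA.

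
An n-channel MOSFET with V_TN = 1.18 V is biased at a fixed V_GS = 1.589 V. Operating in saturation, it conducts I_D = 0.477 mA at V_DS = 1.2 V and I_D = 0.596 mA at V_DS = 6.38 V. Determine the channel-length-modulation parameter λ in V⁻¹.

With V_GS fixed, I_D ∝ (1 + λ V_DS) in saturation, so I_D2/I_D1 = (1 + λ V_DS2)/(1 + λ V_DS1).
0.596/0.477 = 1.249 = (1 + 6.38 λ)/(1 + 1.2 λ).
Solving: λ (I_D1 V_DS2 − I_D2 V_DS1) = I_D2 − I_D1, so λ = (0.596 − 0.477) / (0.477 × 6.38 − 0.596 × 1.2) = 0.119 / 2.33 = 0.0511 V⁻¹.

λ = 0.0511 V⁻¹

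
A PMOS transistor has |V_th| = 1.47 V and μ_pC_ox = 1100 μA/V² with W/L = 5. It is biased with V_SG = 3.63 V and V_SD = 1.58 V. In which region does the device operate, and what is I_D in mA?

k_p = μ_pC_ox · (W/L) = 5.5 mA/V².
V_ov = V_SG − |V_th| = 3.63 − 1.47 = 2.16 V.
Since V_SD = 1.58 V < V_ov = 2.16 V, the device is in the triode region.
I_D = k_p [V_ov · V_SD − ½ V_SD²] = 5.5 × [2.16 × 1.58 − 0.5 × 1.58²] = 11.9 mA.

Triode; I_D = 11.9 mA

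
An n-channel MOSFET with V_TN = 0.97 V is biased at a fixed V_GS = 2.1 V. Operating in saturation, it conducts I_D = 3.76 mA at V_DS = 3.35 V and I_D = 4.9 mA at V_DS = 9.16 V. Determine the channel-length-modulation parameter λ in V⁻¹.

With V_GS fixed, I_D ∝ (1 + λ V_DS) in saturation, so I_D2/I_D1 = (1 + λ V_DS2)/(1 + λ V_DS1).
4.9/3.76 = 1.303 = (1 + 9.16 λ)/(1 + 3.35 λ).
Solving: λ (I_D1 V_DS2 − I_D2 V_DS1) = I_D2 − I_D1, so λ = (4.9 − 3.76) / (3.76 × 9.16 − 4.9 × 3.35) = 1.14 / 18 = 0.0632 V⁻¹.

λ = 0.0632 V⁻¹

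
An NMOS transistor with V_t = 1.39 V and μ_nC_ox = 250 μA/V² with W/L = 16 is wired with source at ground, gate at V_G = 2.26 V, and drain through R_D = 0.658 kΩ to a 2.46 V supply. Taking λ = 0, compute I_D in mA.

I_D = 1.51 mA

V_GS = V_G = 2.26 V, so V_ov = 2.26 − 1.39 = 0.87 V.
k_n = μ_nC_ox · (W/L) = 4 mA/V².
Assume saturation: I_D = ½ k_n V_ov² = 0.5 × 4 × 0.87² = 1.51 mA, giving V_DS = V_DD − I_D R_D = 2.46 − 1.51 × 0.658 = 1.46 V.
V_DS = 1.46 V ≥ V_ov = 0.87 V, confirming saturation.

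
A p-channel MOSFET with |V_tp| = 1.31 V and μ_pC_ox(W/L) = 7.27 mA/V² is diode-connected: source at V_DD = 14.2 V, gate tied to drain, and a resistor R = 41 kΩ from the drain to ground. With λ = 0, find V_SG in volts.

V_SG = 1.60 V

With gate tied to drain, V_SG = V_SD ≥ V_SG − |V_tp|, so the device is in saturation.
KCL at the drain: ½ k_p (V_SG − |V_tp|)² = (V_DD − V_SG)/R.
Let x = V_SG − 1.31. Then 149 x² + x − 12.89 = 0, giving x = 0.291 V (positive root), so V_SG = 1.6 V.
I_D = (V_DD − V_SG)/R = (14.2 − 1.6) / 41 = 0.307 mA.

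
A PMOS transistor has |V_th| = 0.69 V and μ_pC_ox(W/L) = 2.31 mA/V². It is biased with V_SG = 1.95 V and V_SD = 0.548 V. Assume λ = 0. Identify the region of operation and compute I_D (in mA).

Triode; I_D = 1.25 mA

V_ov = V_SG − |V_th| = 1.95 − 0.69 = 1.26 V.
Since V_SD = 0.548 V < V_ov = 1.26 V, the device is in the triode region.
I_D = k_p [V_ov · V_SD − ½ V_SD²] = 2.31 × [1.26 × 0.548 − 0.5 × 0.548²] = 1.25 mA.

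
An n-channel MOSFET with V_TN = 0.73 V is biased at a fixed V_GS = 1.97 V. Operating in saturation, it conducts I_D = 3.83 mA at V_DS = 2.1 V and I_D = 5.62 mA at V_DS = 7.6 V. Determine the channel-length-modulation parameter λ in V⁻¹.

With V_GS fixed, I_D ∝ (1 + λ V_DS) in saturation, so I_D2/I_D1 = (1 + λ V_DS2)/(1 + λ V_DS1).
5.62/3.83 = 1.467 = (1 + 7.6 λ)/(1 + 2.1 λ).
Solving: λ (I_D1 V_DS2 − I_D2 V_DS1) = I_D2 − I_D1, so λ = (5.62 − 3.83) / (3.83 × 7.6 − 5.62 × 2.1) = 1.79 / 17.3 = 0.103 V⁻¹.

λ = 0.103 V⁻¹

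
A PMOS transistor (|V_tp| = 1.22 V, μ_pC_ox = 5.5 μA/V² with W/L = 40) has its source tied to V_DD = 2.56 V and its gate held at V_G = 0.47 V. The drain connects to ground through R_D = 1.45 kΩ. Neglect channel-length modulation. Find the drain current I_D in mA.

V_SG = V_DD − V_G = 2.56 − 0.47 = 2.09 V, so V_ov = 2.09 − 1.22 = 0.87 V.
k_p = μ_pC_ox · (W/L) = 0.22 mA/V².
Assume saturation: I_D = ½ k_p V_ov² = 0.5 × 0.22 × 0.87² = 0.0833 mA, giving V_SD = V_DD − I_D R_D = 2.56 − 0.0833 × 1.45 = 2.44 V.
V_SD = 2.44 V ≥ V_ov = 0.87 V, confirming saturation.

I_D = 0.0833 mA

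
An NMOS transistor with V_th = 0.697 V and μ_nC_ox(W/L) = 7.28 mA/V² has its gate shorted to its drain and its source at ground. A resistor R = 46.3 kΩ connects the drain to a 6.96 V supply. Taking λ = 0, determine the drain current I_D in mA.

I_D = 0.131 mA

With gate tied to drain, V_GS = V_DS ≥ V_GS − V_th, so the device is in saturation.
KCL at the drain: ½ k_n (V_GS − V_th)² = (V_DD − V_GS)/R.
Let x = V_GS − 0.697. Then 169 x² + x − 6.263 = 0, giving x = 0.19 V (positive root), so V_GS = 0.887 V.
I_D = (V_DD − V_GS)/R = (6.96 − 0.887) / 46.3 = 0.131 mA.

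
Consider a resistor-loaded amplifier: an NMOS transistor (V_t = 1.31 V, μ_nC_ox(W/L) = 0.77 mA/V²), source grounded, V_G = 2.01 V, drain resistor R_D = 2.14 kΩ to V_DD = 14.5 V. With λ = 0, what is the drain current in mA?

V_GS = V_G = 2.01 V, so V_ov = 2.01 − 1.31 = 0.7 V.
Assume saturation: I_D = ½ k_n V_ov² = 0.5 × 0.77 × 0.7² = 0.189 mA, giving V_DS = V_DD − I_D R_D = 14.5 − 0.189 × 2.14 = 14.1 V.
V_DS = 14.1 V ≥ V_ov = 0.7 V, confirming saturation.

I_D = 0.189 mA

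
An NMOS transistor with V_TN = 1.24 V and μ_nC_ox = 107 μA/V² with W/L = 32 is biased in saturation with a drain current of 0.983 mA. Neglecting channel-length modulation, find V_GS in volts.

V_GS = 2.00 V

k_n = μ_nC_ox · (W/L) = 3.424 mA/V².
In saturation I_D = ½ k_n (V_GS − V_TN)², so V_GS − V_TN = √(2 I_D / k_n) = √(2 × 0.983 / 3.424) = 0.758 V.
V_GS = 1.24 + 0.758 = 2 V.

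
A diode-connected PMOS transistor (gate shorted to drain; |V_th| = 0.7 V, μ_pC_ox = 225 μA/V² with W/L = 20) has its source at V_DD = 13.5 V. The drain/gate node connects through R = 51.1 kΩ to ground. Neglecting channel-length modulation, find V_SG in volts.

V_SG = 1.03 V

With gate tied to drain, V_SG = V_SD ≥ V_SG − |V_th|, so the device is in saturation.
k_p = μ_pC_ox · (W/L) = 4.5 mA/V².
KCL at the drain: ½ k_p (V_SG − |V_th|)² = (V_DD − V_SG)/R.
Let x = V_SG − 0.7. Then 115 x² + x − 12.8 = 0, giving x = 0.329 V (positive root), so V_SG = 1.03 V.
I_D = (V_DD − V_SG)/R = (13.5 − 1.03) / 51.1 = 0.244 mA.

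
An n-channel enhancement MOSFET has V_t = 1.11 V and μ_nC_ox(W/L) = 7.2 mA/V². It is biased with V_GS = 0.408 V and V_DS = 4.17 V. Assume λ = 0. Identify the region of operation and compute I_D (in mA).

V_GS = 0.408 V < V_t = 1.11 V, so the transistor is in cutoff.

Cutoff; I_D = 0 mA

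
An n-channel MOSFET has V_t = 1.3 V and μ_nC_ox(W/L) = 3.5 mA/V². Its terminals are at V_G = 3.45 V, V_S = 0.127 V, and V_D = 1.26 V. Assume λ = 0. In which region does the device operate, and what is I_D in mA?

V_GS = V_G − V_S = 3.45 − 0.127 = 3.32 V; V_DS = V_D − V_S = 1.26 − 0.127 = 1.13 V.
V_ov = V_GS − V_t = 3.32 − 1.3 = 2.02 V.
Since V_DS = 1.13 V < V_ov = 2.02 V, the device is in the triode region.
I_D = k_n [V_ov · V_DS − ½ V_DS²] = 3.5 × [2.02 × 1.13 − 0.5 × 1.13²] = 5.78 mA.

Triode; I_D = 5.78 mA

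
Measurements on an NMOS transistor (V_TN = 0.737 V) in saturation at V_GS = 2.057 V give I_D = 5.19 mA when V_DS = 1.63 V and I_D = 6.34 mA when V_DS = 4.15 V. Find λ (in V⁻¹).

λ = 0.103 V⁻¹

With V_GS fixed, I_D ∝ (1 + λ V_DS) in saturation, so I_D2/I_D1 = (1 + λ V_DS2)/(1 + λ V_DS1).
6.34/5.19 = 1.222 = (1 + 4.15 λ)/(1 + 1.63 λ).
Solving: λ (I_D1 V_DS2 − I_D2 V_DS1) = I_D2 − I_D1, so λ = (6.34 − 5.19) / (5.19 × 4.15 − 6.34 × 1.63) = 1.15 / 11.2 = 0.103 V⁻¹.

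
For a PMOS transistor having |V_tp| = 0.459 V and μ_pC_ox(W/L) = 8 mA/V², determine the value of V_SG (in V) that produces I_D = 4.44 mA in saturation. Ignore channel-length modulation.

In saturation I_D = ½ k_p (V_SG − |V_tp|)², so V_SG − |V_tp| = √(2 I_D / k_p) = √(2 × 4.44 / 8) = 1.05 V.
V_SG = 0.459 + 1.05 = 1.51 V.

V_SG = 1.51 V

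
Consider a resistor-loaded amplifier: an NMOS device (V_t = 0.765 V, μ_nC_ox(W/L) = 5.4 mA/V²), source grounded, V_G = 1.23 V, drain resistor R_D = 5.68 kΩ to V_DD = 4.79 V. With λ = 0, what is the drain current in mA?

V_GS = V_G = 1.23 V, so V_ov = 1.23 − 0.765 = 0.465 V.
Assume saturation: I_D = ½ k_n V_ov² = 0.5 × 5.4 × 0.465² = 0.584 mA, giving V_DS = V_DD − I_D R_D = 4.79 − 0.584 × 5.68 = 1.47 V.
V_DS = 1.47 V ≥ V_ov = 0.465 V, confirming saturation.

I_D = 0.584 mA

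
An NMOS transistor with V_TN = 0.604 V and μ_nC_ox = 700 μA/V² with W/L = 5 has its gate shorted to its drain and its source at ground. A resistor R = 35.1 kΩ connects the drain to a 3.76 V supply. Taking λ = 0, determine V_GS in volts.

V_GS = 0.823 V

With gate tied to drain, V_GS = V_DS ≥ V_GS − V_TN, so the device is in saturation.
k_n = μ_nC_ox · (W/L) = 3.5 mA/V².
KCL at the drain: ½ k_n (V_GS − V_TN)² = (V_DD − V_GS)/R.
Let x = V_GS − 0.604. Then 61.4 x² + x − 3.156 = 0, giving x = 0.219 V (positive root), so V_GS = 0.823 V.
I_D = (V_DD − V_GS)/R = (3.76 − 0.823) / 35.1 = 0.0837 mA.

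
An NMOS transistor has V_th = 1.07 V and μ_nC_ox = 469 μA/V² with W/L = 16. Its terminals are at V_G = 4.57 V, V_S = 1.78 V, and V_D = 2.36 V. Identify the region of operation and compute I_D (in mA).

Triode; I_D = 6.22 mA

V_GS = V_G − V_S = 4.57 − 1.78 = 2.79 V; V_DS = V_D − V_S = 2.36 − 1.78 = 0.58 V.
k_n = μ_nC_ox · (W/L) = 7.504 mA/V².
V_ov = V_GS − V_th = 2.79 − 1.07 = 1.72 V.
Since V_DS = 0.58 V < V_ov = 1.72 V, the device is in the triode region.
I_D = k_n [V_ov · V_DS − ½ V_DS²] = 7.504 × [1.72 × 0.58 − 0.5 × 0.58²] = 6.22 mA.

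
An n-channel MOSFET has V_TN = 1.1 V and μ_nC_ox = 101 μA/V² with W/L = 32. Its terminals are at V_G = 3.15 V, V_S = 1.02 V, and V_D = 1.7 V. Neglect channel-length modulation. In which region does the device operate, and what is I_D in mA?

V_GS = V_G − V_S = 3.15 − 1.02 = 2.13 V; V_DS = V_D − V_S = 1.7 − 1.02 = 0.68 V.
k_n = μ_nC_ox · (W/L) = 3.232 mA/V².
V_ov = V_GS − V_TN = 2.13 − 1.1 = 1.03 V.
Since V_DS = 0.68 V < V_ov = 1.03 V, the device is in the triode region.
I_D = k_n [V_ov · V_DS − ½ V_DS²] = 3.232 × [1.03 × 0.68 − 0.5 × 0.68²] = 1.52 mA.

Triode; I_D = 1.52 mA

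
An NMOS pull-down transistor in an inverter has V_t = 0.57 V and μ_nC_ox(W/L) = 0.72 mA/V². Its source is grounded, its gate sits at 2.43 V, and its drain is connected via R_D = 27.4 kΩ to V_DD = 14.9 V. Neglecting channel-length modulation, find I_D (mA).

I_D = 0.527 mA

V_GS = V_G = 2.43 V, so V_ov = 2.43 − 0.57 = 1.86 V.
Assume saturation: I_D = ½ k_n V_ov² = 0.5 × 0.72 × 1.86² = 1.25 mA, giving V_DS = V_DD − I_D R_D = 14.9 − 1.25 × 27.4 = -19.2 V.
But -19.2 V < V_ov = 1.86 V, so the device is actually in triode.
In triode I_D = k_n[V_ov V_DS − ½ V_DS²] and I_D = (V_DD − V_DS)/R_D. Equating: 9.86 V_DS² − 37.69 V_DS + 14.9 = 0, giving V_DS = 0.448 V (the root below V_ov).
I_D = (14.9 − 0.448) / 27.4 = 0.527 mA.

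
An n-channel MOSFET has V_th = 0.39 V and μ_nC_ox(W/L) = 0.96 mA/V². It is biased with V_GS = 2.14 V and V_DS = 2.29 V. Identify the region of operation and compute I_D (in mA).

V_ov = V_GS − V_th = 2.14 − 0.39 = 1.75 V.
Since V_DS = 2.29 V ≥ V_ov = 1.75 V, the device is in saturation.
I_D = ½ k_n V_ov² = 0.5 × 0.96 × 1.75² = 1.47 mA.

Saturation; I_D = 1.47 mA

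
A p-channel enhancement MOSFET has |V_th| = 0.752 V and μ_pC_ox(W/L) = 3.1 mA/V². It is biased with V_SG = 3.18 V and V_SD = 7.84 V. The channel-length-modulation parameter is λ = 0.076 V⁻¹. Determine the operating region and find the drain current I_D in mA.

V_ov = V_SG − |V_th| = 3.18 − 0.752 = 2.43 V.
Since V_SD = 7.84 V ≥ V_ov = 2.43 V, the device is in saturation.
I_D = ½ k_p V_ov² (1 + λ V_SD) = 0.5 × 3.1 × 2.43² × (1 + 0.076 × 7.84) = 14.6 mA.

Saturation; I_D = 14.6 mA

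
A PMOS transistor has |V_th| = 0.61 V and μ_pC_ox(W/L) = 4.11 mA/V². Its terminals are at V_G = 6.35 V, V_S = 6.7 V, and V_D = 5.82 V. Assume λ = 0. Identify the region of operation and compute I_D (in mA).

V_SG = V_S − V_G = 6.7 − 6.35 = 0.35 V; V_SD = V_S − V_D = 6.7 − 5.82 = 0.88 V.
V_SG = 0.35 V < |V_th| = 0.61 V, so the transistor is in cutoff.

Cutoff; I_D = 0 mA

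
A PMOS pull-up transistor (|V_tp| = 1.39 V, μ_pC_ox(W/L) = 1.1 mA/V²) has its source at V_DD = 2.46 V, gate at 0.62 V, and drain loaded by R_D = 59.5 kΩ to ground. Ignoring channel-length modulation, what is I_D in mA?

I_D = 0.0398 mA

V_SG = V_DD − V_G = 2.46 − 0.62 = 1.84 V, so V_ov = 1.84 − 1.39 = 0.45 V.
Assume saturation: I_D = ½ k_p V_ov² = 0.5 × 1.1 × 0.45² = 0.111 mA, giving V_SD = V_DD − I_D R_D = 2.46 − 0.111 × 59.5 = -4.17 V.
But -4.17 V < V_ov = 0.45 V, so the device is actually in triode.
In triode I_D = k_p[V_ov V_SD − ½ V_SD²] and I_D = (V_DD − V_SD)/R_D. Equating: 32.7 V_SD² − 30.45 V_SD + 2.46 = 0, giving V_SD = 0.0894 V (the root below V_ov).
I_D = (2.46 − 0.0894) / 59.5 = 0.0398 mA.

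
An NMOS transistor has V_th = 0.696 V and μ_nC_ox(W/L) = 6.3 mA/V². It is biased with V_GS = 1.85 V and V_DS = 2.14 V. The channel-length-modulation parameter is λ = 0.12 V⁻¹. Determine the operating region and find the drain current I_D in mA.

V_ov = V_GS − V_th = 1.85 − 0.696 = 1.15 V.
Since V_DS = 2.14 V ≥ V_ov = 1.15 V, the device is in saturation.
I_D = ½ k_n V_ov² (1 + λ V_DS) = 0.5 × 6.3 × 1.15² × (1 + 0.12 × 2.14) = 5.27 mA.

Saturation; I_D = 5.27 mA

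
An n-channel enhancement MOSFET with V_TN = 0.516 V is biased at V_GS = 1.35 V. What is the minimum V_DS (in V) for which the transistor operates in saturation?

V_DS,sat = 0.834 V

The boundary between triode and saturation is V_DS = V_GS − V_TN = V_ov.
V_ov = 1.35 − 0.516 = 0.834 V.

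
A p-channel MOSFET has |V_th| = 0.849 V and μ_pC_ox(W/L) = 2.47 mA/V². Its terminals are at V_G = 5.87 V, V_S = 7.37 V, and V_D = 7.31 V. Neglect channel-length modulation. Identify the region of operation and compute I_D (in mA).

Triode; I_D = 0.0920 mA

V_SG = V_S − V_G = 7.37 − 5.87 = 1.5 V; V_SD = V_S − V_D = 7.37 − 7.31 = 0.06 V.
V_ov = V_SG − |V_th| = 1.5 − 0.849 = 0.651 V.
Since V_SD = 0.06 V < V_ov = 0.651 V, the device is in the triode region.
I_D = k_p [V_ov · V_SD − ½ V_SD²] = 2.47 × [0.651 × 0.06 − 0.5 × 0.06²] = 0.092 mA.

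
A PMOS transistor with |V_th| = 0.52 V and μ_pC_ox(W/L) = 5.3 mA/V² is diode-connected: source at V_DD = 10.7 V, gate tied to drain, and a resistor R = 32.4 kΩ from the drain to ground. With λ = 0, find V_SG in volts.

V_SG = 0.859 V

With gate tied to drain, V_SG = V_SD ≥ V_SG − |V_th|, so the device is in saturation.
KCL at the drain: ½ k_p (V_SG − |V_th|)² = (V_DD − V_SG)/R.
Let x = V_SG − 0.52. Then 85.9 x² + x − 10.18 = 0, giving x = 0.339 V (positive root), so V_SG = 0.859 V.
I_D = (V_DD − V_SG)/R = (10.7 − 0.859) / 32.4 = 0.304 mA.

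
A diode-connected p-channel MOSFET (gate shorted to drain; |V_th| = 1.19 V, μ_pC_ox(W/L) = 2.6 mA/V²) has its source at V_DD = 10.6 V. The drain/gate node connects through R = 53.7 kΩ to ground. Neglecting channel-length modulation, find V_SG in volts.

With gate tied to drain, V_SG = V_SD ≥ V_SG − |V_th|, so the device is in saturation.
KCL at the drain: ½ k_p (V_SG − |V_th|)² = (V_DD − V_SG)/R.
Let x = V_SG − 1.19. Then 69.8 x² + x − 9.41 = 0, giving x = 0.36 V (positive root), so V_SG = 1.55 V.
I_D = (V_DD − V_SG)/R = (10.6 − 1.55) / 53.7 = 0.169 mA.

V_SG = 1.55 V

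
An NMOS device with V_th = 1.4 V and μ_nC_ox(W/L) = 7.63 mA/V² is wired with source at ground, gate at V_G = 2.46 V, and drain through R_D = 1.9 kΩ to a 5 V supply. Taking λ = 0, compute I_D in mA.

V_GS = V_G = 2.46 V, so V_ov = 2.46 − 1.4 = 1.06 V.
Assume saturation: I_D = ½ k_n V_ov² = 0.5 × 7.63 × 1.06² = 4.29 mA, giving V_DS = V_DD − I_D R_D = 5 − 4.29 × 1.9 = -3.14 V.
But -3.14 V < V_ov = 1.06 V, so the device is actually in triode.
In triode I_D = k_n[V_ov V_DS − ½ V_DS²] and I_D = (V_DD − V_DS)/R_D. Equating: 7.25 V_DS² − 16.37 V_DS + 5 = 0, giving V_DS = 0.364 V (the root below V_ov).
I_D = (5 − 0.364) / 1.9 = 2.44 mA.

I_D = 2.44 mA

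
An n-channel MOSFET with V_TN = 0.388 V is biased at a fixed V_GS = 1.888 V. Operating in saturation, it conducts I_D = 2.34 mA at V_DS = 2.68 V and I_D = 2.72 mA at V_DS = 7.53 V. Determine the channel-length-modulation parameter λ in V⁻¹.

λ = 0.0368 V⁻¹

With V_GS fixed, I_D ∝ (1 + λ V_DS) in saturation, so I_D2/I_D1 = (1 + λ V_DS2)/(1 + λ V_DS1).
2.72/2.34 = 1.162 = (1 + 7.53 λ)/(1 + 2.68 λ).
Solving: λ (I_D1 V_DS2 − I_D2 V_DS1) = I_D2 − I_D1, so λ = (2.72 − 2.34) / (2.34 × 7.53 − 2.72 × 2.68) = 0.38 / 10.3 = 0.0368 V⁻¹.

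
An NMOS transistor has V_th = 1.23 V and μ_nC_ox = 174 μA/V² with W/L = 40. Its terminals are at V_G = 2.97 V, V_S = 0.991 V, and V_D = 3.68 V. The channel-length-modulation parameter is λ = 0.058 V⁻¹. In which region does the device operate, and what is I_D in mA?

V_GS = V_G − V_S = 2.97 − 0.991 = 1.98 V; V_DS = V_D − V_S = 3.68 − 0.991 = 2.69 V.
k_n = μ_nC_ox · (W/L) = 6.96 mA/V².
V_ov = V_GS − V_th = 1.98 − 1.23 = 0.749 V.
Since V_DS = 2.69 V ≥ V_ov = 0.749 V, the device is in saturation.
I_D = ½ k_n V_ov² (1 + λ V_DS) = 0.5 × 6.96 × 0.749² × (1 + 0.058 × 2.69) = 2.26 mA.

Saturation; I_D = 2.26 mA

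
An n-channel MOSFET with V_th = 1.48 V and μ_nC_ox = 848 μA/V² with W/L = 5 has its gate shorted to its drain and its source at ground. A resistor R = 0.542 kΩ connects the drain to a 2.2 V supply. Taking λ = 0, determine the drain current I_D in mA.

With gate tied to drain, V_GS = V_DS ≥ V_GS − V_th, so the device is in saturation.
k_n = μ_nC_ox · (W/L) = 4.24 mA/V².
KCL at the drain: ½ k_n (V_GS − V_th)² = (V_DD − V_GS)/R.
Let x = V_GS − 1.48. Then 1.15 x² + x − 0.72 = 0, giving x = 0.468 V (positive root), so V_GS = 1.95 V.
I_D = (V_DD − V_GS)/R = (2.2 − 1.95) / 0.542 = 0.465 mA.

I_D = 0.465 mA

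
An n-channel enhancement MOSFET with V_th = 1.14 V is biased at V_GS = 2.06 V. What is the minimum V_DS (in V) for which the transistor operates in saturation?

The boundary between triode and saturation is V_DS = V_GS − V_th = V_ov.
V_ov = 2.06 − 1.14 = 0.92 V.

V_DS,sat = 0.920 V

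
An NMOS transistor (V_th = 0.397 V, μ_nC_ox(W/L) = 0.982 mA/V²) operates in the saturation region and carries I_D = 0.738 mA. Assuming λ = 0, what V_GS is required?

In saturation I_D = ½ k_n (V_GS − V_th)², so V_GS − V_th = √(2 I_D / k_n) = √(2 × 0.738 / 0.982) = 1.23 V.
V_GS = 0.397 + 1.23 = 1.62 V.

V_GS = 1.62 V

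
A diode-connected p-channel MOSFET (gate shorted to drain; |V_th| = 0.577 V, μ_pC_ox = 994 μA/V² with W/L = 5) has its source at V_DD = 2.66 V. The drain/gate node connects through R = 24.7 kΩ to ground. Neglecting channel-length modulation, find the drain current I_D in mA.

I_D = 0.0772 mA

With gate tied to drain, V_SG = V_SD ≥ V_SG − |V_th|, so the device is in saturation.
k_p = μ_pC_ox · (W/L) = 4.97 mA/V².
KCL at the drain: ½ k_p (V_SG − |V_th|)² = (V_DD − V_SG)/R.
Let x = V_SG − 0.577. Then 61.4 x² + x − 2.083 = 0, giving x = 0.176 V (positive root), so V_SG = 0.753 V.
I_D = (V_DD − V_SG)/R = (2.66 − 0.753) / 24.7 = 0.0772 mA.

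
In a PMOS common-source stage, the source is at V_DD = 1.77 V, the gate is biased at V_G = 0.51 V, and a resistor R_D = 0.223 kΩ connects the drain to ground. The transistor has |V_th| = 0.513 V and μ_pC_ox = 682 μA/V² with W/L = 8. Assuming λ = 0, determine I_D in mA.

I_D = 1.52 mA

V_SG = V_DD − V_G = 1.77 − 0.51 = 1.26 V, so V_ov = 1.26 − 0.513 = 0.747 V.
k_p = μ_pC_ox · (W/L) = 5.456 mA/V².
Assume saturation: I_D = ½ k_p V_ov² = 0.5 × 5.456 × 0.747² = 1.52 mA, giving V_SD = V_DD − I_D R_D = 1.77 − 1.52 × 0.223 = 1.43 V.
V_SD = 1.43 V ≥ V_ov = 0.747 V, confirming saturation.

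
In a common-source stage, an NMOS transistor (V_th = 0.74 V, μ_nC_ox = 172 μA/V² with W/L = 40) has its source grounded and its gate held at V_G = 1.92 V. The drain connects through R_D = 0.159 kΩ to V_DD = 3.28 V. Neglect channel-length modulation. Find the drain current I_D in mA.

I_D = 4.79 mA

V_GS = V_G = 1.92 V, so V_ov = 1.92 − 0.74 = 1.18 V.
k_n = μ_nC_ox · (W/L) = 6.88 mA/V².
Assume saturation: I_D = ½ k_n V_ov² = 0.5 × 6.88 × 1.18² = 4.79 mA, giving V_DS = V_DD − I_D R_D = 3.28 − 4.79 × 0.159 = 2.52 V.
V_DS = 2.52 V ≥ V_ov = 1.18 V, confirming saturation.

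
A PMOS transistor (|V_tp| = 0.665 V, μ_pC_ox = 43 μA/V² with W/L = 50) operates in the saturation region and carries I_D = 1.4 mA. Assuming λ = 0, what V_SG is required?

k_p = μ_pC_ox · (W/L) = 2.15 mA/V².
In saturation I_D = ½ k_p (V_SG − |V_tp|)², so V_SG − |V_tp| = √(2 I_D / k_p) = √(2 × 1.4 / 2.15) = 1.14 V.
V_SG = 0.665 + 1.14 = 1.81 V.

V_SG = 1.81 V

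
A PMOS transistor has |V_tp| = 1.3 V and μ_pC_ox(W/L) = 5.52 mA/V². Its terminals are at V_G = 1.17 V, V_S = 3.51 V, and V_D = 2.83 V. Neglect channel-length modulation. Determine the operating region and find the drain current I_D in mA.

Triode; I_D = 2.63 mA

V_SG = V_S − V_G = 3.51 − 1.17 = 2.34 V; V_SD = V_S − V_D = 3.51 − 2.83 = 0.68 V.
V_ov = V_SG − |V_tp| = 2.34 − 1.3 = 1.04 V.
Since V_SD = 0.68 V < V_ov = 1.04 V, the device is in the triode region.
I_D = k_p [V_ov · V_SD − ½ V_SD²] = 5.52 × [1.04 × 0.68 − 0.5 × 0.68²] = 2.63 mA.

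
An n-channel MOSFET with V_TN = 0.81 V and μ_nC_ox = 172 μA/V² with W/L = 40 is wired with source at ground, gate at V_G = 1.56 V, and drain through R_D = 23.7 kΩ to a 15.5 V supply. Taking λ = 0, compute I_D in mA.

V_GS = V_G = 1.56 V, so V_ov = 1.56 − 0.81 = 0.75 V.
k_n = μ_nC_ox · (W/L) = 6.88 mA/V².
Assume saturation: I_D = ½ k_n V_ov² = 0.5 × 6.88 × 0.75² = 1.94 mA, giving V_DS = V_DD − I_D R_D = 15.5 − 1.94 × 23.7 = -30.4 V.
But -30.4 V < V_ov = 0.75 V, so the device is actually in triode.
In triode I_D = k_n[V_ov V_DS − ½ V_DS²] and I_D = (V_DD − V_DS)/R_D. Equating: 81.5 V_DS² − 123.3 V_DS + 15.5 = 0, giving V_DS = 0.138 V (the root below V_ov).
I_D = (15.5 − 0.138) / 23.7 = 0.648 mA.

I_D = 0.648 mA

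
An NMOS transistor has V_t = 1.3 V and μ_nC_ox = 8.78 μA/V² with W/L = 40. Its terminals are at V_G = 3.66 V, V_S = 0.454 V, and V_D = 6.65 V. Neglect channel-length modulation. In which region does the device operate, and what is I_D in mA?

V_GS = V_G − V_S = 3.66 − 0.454 = 3.21 V; V_DS = V_D − V_S = 6.65 − 0.454 = 6.2 V.
k_n = μ_nC_ox · (W/L) = 0.3512 mA/V².
V_ov = V_GS − V_t = 3.21 − 1.3 = 1.91 V.
Since V_DS = 6.2 V ≥ V_ov = 1.91 V, the device is in saturation.
I_D = ½ k_n V_ov² = 0.5 × 0.3512 × 1.91² = 0.638 mA.

Saturation; I_D = 0.638 mA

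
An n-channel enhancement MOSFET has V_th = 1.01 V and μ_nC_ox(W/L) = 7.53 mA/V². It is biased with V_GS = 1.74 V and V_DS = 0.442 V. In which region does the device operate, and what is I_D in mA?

V_ov = V_GS − V_th = 1.74 − 1.01 = 0.73 V.
Since V_DS = 0.442 V < V_ov = 0.73 V, the device is in the triode region.
I_D = k_n [V_ov · V_DS − ½ V_DS²] = 7.53 × [0.73 × 0.442 − 0.5 × 0.442²] = 1.69 mA.

Triode; I_D = 1.69 mA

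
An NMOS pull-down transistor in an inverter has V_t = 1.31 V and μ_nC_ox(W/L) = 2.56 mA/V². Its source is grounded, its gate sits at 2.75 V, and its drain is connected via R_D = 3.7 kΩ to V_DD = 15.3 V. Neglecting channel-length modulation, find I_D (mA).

V_GS = V_G = 2.75 V, so V_ov = 2.75 − 1.31 = 1.44 V.
Assume saturation: I_D = ½ k_n V_ov² = 0.5 × 2.56 × 1.44² = 2.65 mA, giving V_DS = V_DD − I_D R_D = 15.3 − 2.65 × 3.7 = 5.48 V.
V_DS = 5.48 V ≥ V_ov = 1.44 V, confirming saturation.

I_D = 2.65 mA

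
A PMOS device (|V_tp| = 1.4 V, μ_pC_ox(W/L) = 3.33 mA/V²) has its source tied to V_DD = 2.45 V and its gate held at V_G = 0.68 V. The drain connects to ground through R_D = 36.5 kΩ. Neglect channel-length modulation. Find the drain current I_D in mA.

V_SG = V_DD − V_G = 2.45 − 0.68 = 1.77 V, so V_ov = 1.77 − 1.4 = 0.37 V.
Assume saturation: I_D = ½ k_p V_ov² = 0.5 × 3.33 × 0.37² = 0.228 mA, giving V_SD = V_DD − I_D R_D = 2.45 − 0.228 × 36.5 = -5.87 V.
But -5.87 V < V_ov = 0.37 V, so the device is actually in triode.
In triode I_D = k_p[V_ov V_SD − ½ V_SD²] and I_D = (V_DD − V_SD)/R_D. Equating: 60.8 V_SD² − 45.97 V_SD + 2.45 = 0, giving V_SD = 0.0577 V (the root below V_ov).
I_D = (2.45 − 0.0577) / 36.5 = 0.0655 mA.

I_D = 0.0655 mA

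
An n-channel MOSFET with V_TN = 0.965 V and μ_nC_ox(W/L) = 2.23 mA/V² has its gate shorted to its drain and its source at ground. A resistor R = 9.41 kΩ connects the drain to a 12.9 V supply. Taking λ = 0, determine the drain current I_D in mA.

With gate tied to drain, V_GS = V_DS ≥ V_GS − V_TN, so the device is in saturation.
KCL at the drain: ½ k_n (V_GS − V_TN)² = (V_DD − V_GS)/R.
Let x = V_GS − 0.965. Then 10.5 x² + x − 11.94 = 0, giving x = 1.02 V (positive root), so V_GS = 1.98 V.
I_D = (V_DD − V_GS)/R = (12.9 − 1.98) / 9.41 = 1.16 mA.

I_D = 1.16 mA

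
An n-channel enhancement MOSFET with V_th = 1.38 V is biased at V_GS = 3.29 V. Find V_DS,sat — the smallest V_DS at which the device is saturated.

The boundary between triode and saturation is V_DS = V_GS − V_th = V_ov.
V_ov = 3.29 − 1.38 = 1.91 V.

V_DS,sat = 1.91 V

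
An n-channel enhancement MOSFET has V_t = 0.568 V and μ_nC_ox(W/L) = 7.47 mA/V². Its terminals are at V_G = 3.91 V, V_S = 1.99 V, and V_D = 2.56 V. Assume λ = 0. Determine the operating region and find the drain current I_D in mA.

V_GS = V_G − V_S = 3.91 − 1.99 = 1.92 V; V_DS = V_D − V_S = 2.56 − 1.99 = 0.57 V.
V_ov = V_GS − V_t = 1.92 − 0.568 = 1.35 V.
Since V_DS = 0.57 V < V_ov = 1.35 V, the device is in the triode region.
I_D = k_n [V_ov · V_DS − ½ V_DS²] = 7.47 × [1.35 × 0.57 − 0.5 × 0.57²] = 4.54 mA.

Triode; I_D = 4.54 mA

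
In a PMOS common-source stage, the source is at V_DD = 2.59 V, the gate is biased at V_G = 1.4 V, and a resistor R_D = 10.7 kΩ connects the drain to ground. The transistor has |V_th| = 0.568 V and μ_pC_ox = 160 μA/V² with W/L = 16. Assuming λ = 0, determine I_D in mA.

V_SG = V_DD − V_G = 2.59 − 1.4 = 1.19 V, so V_ov = 1.19 − 0.568 = 0.622 V.
k_p = μ_pC_ox · (W/L) = 2.56 mA/V².
Assume saturation: I_D = ½ k_p V_ov² = 0.5 × 2.56 × 0.622² = 0.495 mA, giving V_SD = V_DD − I_D R_D = 2.59 − 0.495 × 10.7 = -2.71 V.
But -2.71 V < V_ov = 0.622 V, so the device is actually in triode.
In triode I_D = k_p[V_ov V_SD − ½ V_SD²] and I_D = (V_DD − V_SD)/R_D. Equating: 13.7 V_SD² − 18.04 V_SD + 2.59 = 0, giving V_SD = 0.164 V (the root below V_ov).
I_D = (2.59 − 0.164) / 10.7 = 0.227 mA.

I_D = 0.227 mA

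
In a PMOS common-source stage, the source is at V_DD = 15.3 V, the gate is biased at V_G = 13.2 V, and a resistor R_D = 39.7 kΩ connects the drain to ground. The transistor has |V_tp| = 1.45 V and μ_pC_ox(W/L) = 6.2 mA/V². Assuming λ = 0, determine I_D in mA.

V_SG = V_DD − V_G = 15.3 − 13.2 = 2.1 V, so V_ov = 2.1 − 1.45 = 0.65 V.
Assume saturation: I_D = ½ k_p V_ov² = 0.5 × 6.2 × 0.65² = 1.31 mA, giving V_SD = V_DD − I_D R_D = 15.3 − 1.31 × 39.7 = -36.7 V.
But -36.7 V < V_ov = 0.65 V, so the device is actually in triode.
In triode I_D = k_p[V_ov V_SD − ½ V_SD²] and I_D = (V_DD − V_SD)/R_D. Equating: 123 V_SD² − 161 V_SD + 15.3 = 0, giving V_SD = 0.103 V (the root below V_ov).
I_D = (15.3 − 0.103) / 39.7 = 0.383 mA.

I_D = 0.383 mA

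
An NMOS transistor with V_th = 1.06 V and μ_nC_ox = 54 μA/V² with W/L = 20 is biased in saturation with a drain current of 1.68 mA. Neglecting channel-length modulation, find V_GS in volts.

V_GS = 2.82 V

k_n = μ_nC_ox · (W/L) = 1.08 mA/V².
In saturation I_D = ½ k_n (V_GS − V_th)², so V_GS − V_th = √(2 I_D / k_n) = √(2 × 1.68 / 1.08) = 1.76 V.
V_GS = 1.06 + 1.76 = 2.82 V.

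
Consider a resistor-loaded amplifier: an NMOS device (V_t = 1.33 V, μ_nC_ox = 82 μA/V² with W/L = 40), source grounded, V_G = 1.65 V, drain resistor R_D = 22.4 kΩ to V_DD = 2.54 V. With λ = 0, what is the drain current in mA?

V_GS = V_G = 1.65 V, so V_ov = 1.65 − 1.33 = 0.32 V.
k_n = μ_nC_ox · (W/L) = 3.28 mA/V².
Assume saturation: I_D = ½ k_n V_ov² = 0.5 × 3.28 × 0.32² = 0.168 mA, giving V_DS = V_DD − I_D R_D = 2.54 − 0.168 × 22.4 = -1.22 V.
But -1.22 V < V_ov = 0.32 V, so the device is actually in triode.
In triode I_D = k_n[V_ov V_DS − ½ V_DS²] and I_D = (V_DD − V_DS)/R_D. Equating: 36.7 V_DS² − 24.51 V_DS + 2.54 = 0, giving V_DS = 0.128 V (the root below V_ov).
I_D = (2.54 − 0.128) / 22.4 = 0.108 mA.

I_D = 0.108 mA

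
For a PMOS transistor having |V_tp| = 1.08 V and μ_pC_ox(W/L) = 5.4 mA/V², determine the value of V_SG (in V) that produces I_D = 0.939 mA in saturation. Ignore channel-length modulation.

V_SG = 1.67 V

In saturation I_D = ½ k_p (V_SG − |V_tp|)², so V_SG − |V_tp| = √(2 I_D / k_p) = √(2 × 0.939 / 5.4) = 0.59 V.
V_SG = 1.08 + 0.59 = 1.67 V.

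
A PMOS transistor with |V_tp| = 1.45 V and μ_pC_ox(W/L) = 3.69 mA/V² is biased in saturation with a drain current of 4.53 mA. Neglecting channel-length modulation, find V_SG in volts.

In saturation I_D = ½ k_p (V_SG − |V_tp|)², so V_SG − |V_tp| = √(2 I_D / k_p) = √(2 × 4.53 / 3.69) = 1.57 V.
V_SG = 1.45 + 1.57 = 3.02 V.

V_SG = 3.02 V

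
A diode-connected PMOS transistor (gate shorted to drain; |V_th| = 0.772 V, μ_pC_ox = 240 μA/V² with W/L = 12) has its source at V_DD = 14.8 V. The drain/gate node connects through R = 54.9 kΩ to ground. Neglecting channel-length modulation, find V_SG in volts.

V_SG = 1.19 V

With gate tied to drain, V_SG = V_SD ≥ V_SG − |V_th|, so the device is in saturation.
k_p = μ_pC_ox · (W/L) = 2.88 mA/V².
KCL at the drain: ½ k_p (V_SG − |V_th|)² = (V_DD − V_SG)/R.
Let x = V_SG − 0.772. Then 79.1 x² + x − 14.03 = 0, giving x = 0.415 V (positive root), so V_SG = 1.19 V.
I_D = (V_DD − V_SG)/R = (14.8 − 1.19) / 54.9 = 0.248 mA.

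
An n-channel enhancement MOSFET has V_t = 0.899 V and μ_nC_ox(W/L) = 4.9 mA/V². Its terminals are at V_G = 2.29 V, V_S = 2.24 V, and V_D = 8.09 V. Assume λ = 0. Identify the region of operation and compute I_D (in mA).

V_GS = V_G − V_S = 2.29 − 2.24 = 0.05 V; V_DS = V_D − V_S = 8.09 − 2.24 = 5.85 V.
V_GS = 0.05 V < V_t = 0.899 V, so the transistor is in cutoff.

Cutoff; I_D = 0 mA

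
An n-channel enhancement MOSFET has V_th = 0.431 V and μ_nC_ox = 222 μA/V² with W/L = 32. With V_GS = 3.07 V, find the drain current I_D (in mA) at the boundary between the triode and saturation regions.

I_D = 24.7 mA

At the boundary V_DS = V_ov = V_GS − V_th = 3.07 − 0.431 = 2.64 V.
k_n = μ_nC_ox · (W/L) = 7.104 mA/V².
I_D = ½ k_n V_ov² = 0.5 × 7.104 × 2.64² = 24.7 mA.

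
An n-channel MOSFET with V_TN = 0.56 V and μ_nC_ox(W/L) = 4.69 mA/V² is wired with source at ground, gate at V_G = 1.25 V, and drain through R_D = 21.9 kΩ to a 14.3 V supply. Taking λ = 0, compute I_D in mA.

V_GS = V_G = 1.25 V, so V_ov = 1.25 − 0.56 = 0.69 V.
Assume saturation: I_D = ½ k_n V_ov² = 0.5 × 4.69 × 0.69² = 1.12 mA, giving V_DS = V_DD − I_D R_D = 14.3 − 1.12 × 21.9 = -10.2 V.
But -10.2 V < V_ov = 0.69 V, so the device is actually in triode.
In triode I_D = k_n[V_ov V_DS − ½ V_DS²] and I_D = (V_DD − V_DS)/R_D. Equating: 51.4 V_DS² − 71.87 V_DS + 14.3 = 0, giving V_DS = 0.24 V (the root below V_ov).
I_D = (14.3 − 0.24) / 21.9 = 0.642 mA.

I_D = 0.642 mA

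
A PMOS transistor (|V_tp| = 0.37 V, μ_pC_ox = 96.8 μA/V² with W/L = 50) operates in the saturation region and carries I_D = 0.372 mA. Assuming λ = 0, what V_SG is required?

k_p = μ_pC_ox · (W/L) = 4.84 mA/V².
In saturation I_D = ½ k_p (V_SG − |V_tp|)², so V_SG − |V_tp| = √(2 I_D / k_p) = √(2 × 0.372 / 4.84) = 0.392 V.
V_SG = 0.37 + 0.392 = 0.762 V.

V_SG = 0.762 V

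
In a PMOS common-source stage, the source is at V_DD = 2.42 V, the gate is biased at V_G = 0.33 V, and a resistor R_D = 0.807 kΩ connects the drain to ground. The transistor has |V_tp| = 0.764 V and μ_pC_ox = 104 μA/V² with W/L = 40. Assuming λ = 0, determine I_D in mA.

I_D = 2.34 mA

V_SG = V_DD − V_G = 2.42 − 0.33 = 2.09 V, so V_ov = 2.09 − 0.764 = 1.33 V.
k_p = μ_pC_ox · (W/L) = 4.16 mA/V².
Assume saturation: I_D = ½ k_p V_ov² = 0.5 × 4.16 × 1.33² = 3.66 mA, giving V_SD = V_DD − I_D R_D = 2.42 − 3.66 × 0.807 = -0.531 V.
But -0.531 V < V_ov = 1.33 V, so the device is actually in triode.
In triode I_D = k_p[V_ov V_SD − ½ V_SD²] and I_D = (V_DD − V_SD)/R_D. Equating: 1.68 V_SD² − 5.452 V_SD + 2.42 = 0, giving V_SD = 0.531 V (the root below V_ov).
I_D = (2.42 − 0.531) / 0.807 = 2.34 mA.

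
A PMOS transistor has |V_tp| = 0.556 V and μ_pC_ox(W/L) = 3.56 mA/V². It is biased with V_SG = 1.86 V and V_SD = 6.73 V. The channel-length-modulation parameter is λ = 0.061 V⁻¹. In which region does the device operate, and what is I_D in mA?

Saturation; I_D = 4.27 mA

V_ov = V_SG − |V_tp| = 1.86 − 0.556 = 1.3 V.
Since V_SD = 6.73 V ≥ V_ov = 1.3 V, the device is in saturation.
I_D = ½ k_p V_ov² (1 + λ V_SD) = 0.5 × 3.56 × 1.3² × (1 + 0.061 × 6.73) = 4.27 mA.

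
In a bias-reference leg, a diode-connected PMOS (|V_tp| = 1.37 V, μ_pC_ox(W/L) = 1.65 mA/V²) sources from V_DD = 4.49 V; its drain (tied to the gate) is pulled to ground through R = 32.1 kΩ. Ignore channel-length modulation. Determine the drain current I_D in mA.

With gate tied to drain, V_SG = V_SD ≥ V_SG − |V_tp|, so the device is in saturation.
KCL at the drain: ½ k_p (V_SG − |V_tp|)² = (V_DD − V_SG)/R.
Let x = V_SG − 1.37. Then 26.5 x² + x − 3.12 = 0, giving x = 0.325 V (positive root), so V_SG = 1.69 V.
I_D = (V_DD − V_SG)/R = (4.49 − 1.69) / 32.1 = 0.0871 mA.

I_D = 0.0871 mA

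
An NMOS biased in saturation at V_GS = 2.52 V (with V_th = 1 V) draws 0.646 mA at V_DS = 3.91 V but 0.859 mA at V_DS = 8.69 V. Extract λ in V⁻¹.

With V_GS fixed, I_D ∝ (1 + λ V_DS) in saturation, so I_D2/I_D1 = (1 + λ V_DS2)/(1 + λ V_DS1).
0.859/0.646 = 1.33 = (1 + 8.69 λ)/(1 + 3.91 λ).
Solving: λ (I_D1 V_DS2 − I_D2 V_DS1) = I_D2 − I_D1, so λ = (0.859 − 0.646) / (0.646 × 8.69 − 0.859 × 3.91) = 0.213 / 2.26 = 0.0945 V⁻¹.

λ = 0.0945 V⁻¹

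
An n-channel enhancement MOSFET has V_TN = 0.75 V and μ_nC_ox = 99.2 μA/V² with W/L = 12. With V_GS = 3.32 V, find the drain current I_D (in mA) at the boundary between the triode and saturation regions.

At the boundary V_DS = V_ov = V_GS − V_TN = 3.32 − 0.75 = 2.57 V.
k_n = μ_nC_ox · (W/L) = 1.19 mA/V².
I_D = ½ k_n V_ov² = 0.5 × 1.19 × 2.57² = 3.93 mA.

I_D = 3.93 mA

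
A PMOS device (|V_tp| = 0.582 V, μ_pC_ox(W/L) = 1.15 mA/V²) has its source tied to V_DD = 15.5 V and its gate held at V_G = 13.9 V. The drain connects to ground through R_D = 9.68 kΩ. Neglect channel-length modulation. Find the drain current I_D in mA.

I_D = 0.596 mA

V_SG = V_DD − V_G = 15.5 − 13.9 = 1.6 V, so V_ov = 1.6 − 0.582 = 1.02 V.
Assume saturation: I_D = ½ k_p V_ov² = 0.5 × 1.15 × 1.02² = 0.596 mA, giving V_SD = V_DD − I_D R_D = 15.5 − 0.596 × 9.68 = 9.73 V.
V_SD = 9.73 V ≥ V_ov = 1.02 V, confirming saturation.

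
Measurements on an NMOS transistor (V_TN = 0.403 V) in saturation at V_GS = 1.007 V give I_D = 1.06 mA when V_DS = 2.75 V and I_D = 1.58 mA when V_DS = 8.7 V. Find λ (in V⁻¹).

With V_GS fixed, I_D ∝ (1 + λ V_DS) in saturation, so I_D2/I_D1 = (1 + λ V_DS2)/(1 + λ V_DS1).
1.58/1.06 = 1.491 = (1 + 8.7 λ)/(1 + 2.75 λ).
Solving: λ (I_D1 V_DS2 − I_D2 V_DS1) = I_D2 − I_D1, so λ = (1.58 − 1.06) / (1.06 × 8.7 − 1.58 × 2.75) = 0.52 / 4.88 = 0.107 V⁻¹.

λ = 0.107 V⁻¹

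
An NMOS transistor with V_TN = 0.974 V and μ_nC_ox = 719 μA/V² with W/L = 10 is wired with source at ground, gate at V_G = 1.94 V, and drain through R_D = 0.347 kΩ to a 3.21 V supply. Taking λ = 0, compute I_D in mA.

I_D = 3.35 mA

V_GS = V_G = 1.94 V, so V_ov = 1.94 − 0.974 = 0.966 V.
k_n = μ_nC_ox · (W/L) = 7.19 mA/V².
Assume saturation: I_D = ½ k_n V_ov² = 0.5 × 7.19 × 0.966² = 3.35 mA, giving V_DS = V_DD − I_D R_D = 3.21 − 3.35 × 0.347 = 2.05 V.
V_DS = 2.05 V ≥ V_ov = 0.966 V, confirming saturation.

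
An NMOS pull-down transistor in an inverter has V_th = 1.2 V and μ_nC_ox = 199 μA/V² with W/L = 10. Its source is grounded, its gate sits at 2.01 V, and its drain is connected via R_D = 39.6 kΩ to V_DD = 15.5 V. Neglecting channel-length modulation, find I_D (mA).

I_D = 0.384 mA

V_GS = V_G = 2.01 V, so V_ov = 2.01 − 1.2 = 0.81 V.
k_n = μ_nC_ox · (W/L) = 1.99 mA/V².
Assume saturation: I_D = ½ k_n V_ov² = 0.5 × 1.99 × 0.81² = 0.653 mA, giving V_DS = V_DD − I_D R_D = 15.5 − 0.653 × 39.6 = -10.4 V.
But -10.4 V < V_ov = 0.81 V, so the device is actually in triode.
In triode I_D = k_n[V_ov V_DS − ½ V_DS²] and I_D = (V_DD − V_DS)/R_D. Equating: 39.4 V_DS² − 64.83 V_DS + 15.5 = 0, giving V_DS = 0.29 V (the root below V_ov).
I_D = (15.5 − 0.29) / 39.6 = 0.384 mA.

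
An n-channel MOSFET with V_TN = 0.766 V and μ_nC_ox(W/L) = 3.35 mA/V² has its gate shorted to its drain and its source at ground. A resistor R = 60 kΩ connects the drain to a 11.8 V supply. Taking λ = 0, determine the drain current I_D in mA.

I_D = 0.178 mA

With gate tied to drain, V_GS = V_DS ≥ V_GS − V_TN, so the device is in saturation.
KCL at the drain: ½ k_n (V_GS − V_TN)² = (V_DD − V_GS)/R.
Let x = V_GS − 0.766. Then 100 x² + x − 11.03 = 0, giving x = 0.326 V (positive root), so V_GS = 1.09 V.
I_D = (V_DD − V_GS)/R = (11.8 − 1.09) / 60 = 0.178 mA.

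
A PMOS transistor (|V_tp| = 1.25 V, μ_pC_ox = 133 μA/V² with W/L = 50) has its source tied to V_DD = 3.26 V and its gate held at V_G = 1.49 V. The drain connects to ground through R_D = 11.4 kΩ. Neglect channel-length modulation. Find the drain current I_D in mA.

V_SG = V_DD − V_G = 3.26 − 1.49 = 1.77 V, so V_ov = 1.77 − 1.25 = 0.52 V.
k_p = μ_pC_ox · (W/L) = 6.65 mA/V².
Assume saturation: I_D = ½ k_p V_ov² = 0.5 × 6.65 × 0.52² = 0.899 mA, giving V_SD = V_DD − I_D R_D = 3.26 − 0.899 × 11.4 = -6.99 V.
But -6.99 V < V_ov = 0.52 V, so the device is actually in triode.
In triode I_D = k_p[V_ov V_SD − ½ V_SD²] and I_D = (V_DD − V_SD)/R_D. Equating: 37.9 V_SD² − 40.42 V_SD + 3.26 = 0, giving V_SD = 0.0879 V (the root below V_ov).
I_D = (3.26 − 0.0879) / 11.4 = 0.278 mA.

I_D = 0.278 mA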